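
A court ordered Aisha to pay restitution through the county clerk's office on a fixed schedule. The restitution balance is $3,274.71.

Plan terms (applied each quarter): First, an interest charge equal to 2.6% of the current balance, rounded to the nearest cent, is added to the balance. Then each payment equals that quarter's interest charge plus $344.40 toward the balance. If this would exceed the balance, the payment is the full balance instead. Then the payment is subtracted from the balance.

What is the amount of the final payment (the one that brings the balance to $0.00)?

Quarter 1: opening $3,274.71; interest $85.14 → $3,359.85; payment $429.54; balance $2,930.31
Quarter 2: opening $2,930.31; interest $76.19 → $3,006.50; payment $420.59; balance $2,585.91
Quarter 3: opening $2,585.91; interest $67.23 → $2,653.14; payment $411.63; balance $2,241.51
Quarter 4: opening $2,241.51; interest $58.28 → $2,299.79; payment $402.68; balance $1,897.11
Quarter 5: opening $1,897.11; interest $49.32 → $1,946.43; payment $393.72; balance $1,552.71
Quarter 6: opening $1,552.71; interest $40.37 → $1,593.08; payment $384.77; balance $1,208.31
Quarter 7: opening $1,208.31; interest $31.42 → $1,239.73; payment $375.82; balance $863.91
Quarter 8: opening $863.91; interest $22.46 → $886.37; payment $366.86; balance $519.51
Quarter 9: opening $519.51; interest $13.51 → $533.02; payment $357.91; balance $175.11
Quarter 10: opening $175.11; interest $4.55 → $179.66; payment $179.66; balance $0.00

$179.66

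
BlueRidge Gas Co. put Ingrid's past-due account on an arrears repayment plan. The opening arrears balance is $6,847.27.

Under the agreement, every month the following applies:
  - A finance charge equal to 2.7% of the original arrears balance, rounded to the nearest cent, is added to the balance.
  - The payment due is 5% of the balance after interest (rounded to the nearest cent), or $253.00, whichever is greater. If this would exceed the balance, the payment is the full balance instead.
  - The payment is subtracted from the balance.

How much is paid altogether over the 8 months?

# | Opening | Interest | Payment | End bal
1 | $6,847.27 | $184.88 | $351.61 | $6,680.54
2 | $6,680.54 | $184.88 | $343.27 | $6,522.15
3 | $6,522.15 | $184.88 | $335.35 | $6,371.68
4 | $6,371.68 | $184.88 | $327.83 | $6,228.73
5 | $6,228.73 | $184.88 | $320.68 | $6,092.93
6 | $6,092.93 | $184.88 | $313.89 | $5,963.92
7 | $5,963.92 | $184.88 | $307.44 | $5,841.36
8 | $5,841.36 | $184.88 | $301.31 | $5,724.93
Total paid: $2,601.38

$2,601.38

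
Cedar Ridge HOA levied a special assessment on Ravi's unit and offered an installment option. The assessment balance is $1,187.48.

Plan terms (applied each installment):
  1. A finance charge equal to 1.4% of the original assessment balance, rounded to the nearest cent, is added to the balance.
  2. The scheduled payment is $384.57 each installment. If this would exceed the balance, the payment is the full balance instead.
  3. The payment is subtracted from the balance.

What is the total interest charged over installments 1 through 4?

Installment 1: opening $1,187.48; interest $16.62 → $1,204.10; payment $384.57; balance $819.53
Installment 2: opening $819.53; interest $16.62 → $836.15; payment $384.57; balance $451.58
Installment 3: opening $451.58; interest $16.62 → $468.20; payment $384.57; balance $83.63
Installment 4: opening $83.63; interest $16.62 → $100.25; payment $100.25; balance $0.00
Total interest: $16.62 + $16.62 + $16.62 + $16.62 = $66.48

$66.48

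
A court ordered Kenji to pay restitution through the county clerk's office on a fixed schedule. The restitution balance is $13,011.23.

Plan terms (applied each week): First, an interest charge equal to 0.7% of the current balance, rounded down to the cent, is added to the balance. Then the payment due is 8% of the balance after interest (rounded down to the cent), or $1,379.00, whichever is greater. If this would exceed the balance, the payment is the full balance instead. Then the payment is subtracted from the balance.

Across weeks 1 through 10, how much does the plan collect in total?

$13,508.60

# | Opening | Interest | Payment | End bal
1 | $13,011.23 | $91.07 | $1,379.00 | $11,723.30
2 | $11,723.30 | $82.06 | $1,379.00 | $10,426.36
3 | $10,426.36 | $72.98 | $1,379.00 | $9,120.34
4 | $9,120.34 | $63.84 | $1,379.00 | $7,805.18
5 | $7,805.18 | $54.63 | $1,379.00 | $6,480.81
6 | $6,480.81 | $45.36 | $1,379.00 | $5,147.17
7 | $5,147.17 | $36.03 | $1,379.00 | $3,804.20
8 | $3,804.20 | $26.62 | $1,379.00 | $2,451.82
9 | $2,451.82 | $17.16 | $1,379.00 | $1,089.98
10 | $1,089.98 | $7.62 | $1,097.60 | $0.00
Total paid: $13,508.60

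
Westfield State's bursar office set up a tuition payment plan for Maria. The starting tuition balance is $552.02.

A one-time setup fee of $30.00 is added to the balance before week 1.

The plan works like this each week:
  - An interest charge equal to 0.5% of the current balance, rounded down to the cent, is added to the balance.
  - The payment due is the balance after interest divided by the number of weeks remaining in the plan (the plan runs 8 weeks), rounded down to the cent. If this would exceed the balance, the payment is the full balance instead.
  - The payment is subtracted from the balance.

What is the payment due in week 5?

Week 1: opening $582.02; interest $2.91 → $584.93; payment $73.11; balance $511.82
Week 2: opening $511.82; interest $2.55 → $514.37; payment $73.48; balance $440.89
Week 3: opening $440.89; interest $2.20 → $443.09; payment $73.84; balance $369.25
Week 4: opening $369.25; interest $1.84 → $371.09; payment $74.21; balance $296.88
Week 5: opening $296.88; interest $1.48 → $298.36; payment $74.59; balance $223.77

$74.59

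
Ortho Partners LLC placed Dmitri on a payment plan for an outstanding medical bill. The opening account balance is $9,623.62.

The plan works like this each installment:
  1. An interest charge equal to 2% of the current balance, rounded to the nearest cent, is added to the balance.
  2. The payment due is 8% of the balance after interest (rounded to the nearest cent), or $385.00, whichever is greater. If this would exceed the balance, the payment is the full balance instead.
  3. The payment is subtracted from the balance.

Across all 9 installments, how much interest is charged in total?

Installment 1: opening $9,623.62; interest $192.47 → $9,816.09; payment $785.29; balance $9,030.80
Installment 2: opening $9,030.80; interest $180.62 → $9,211.42; payment $736.91; balance $8,474.51
Installment 3: opening $8,474.51; interest $169.49 → $8,644.00; payment $691.52; balance $7,952.48
Installment 4: opening $7,952.48; interest $159.05 → $8,111.53; payment $648.92; balance $7,462.61
Installment 5: opening $7,462.61; interest $149.25 → $7,611.86; payment $608.95; balance $7,002.91
Installment 6: opening $7,002.91; interest $140.06 → $7,142.97; payment $571.44; balance $6,571.53
Installment 7: opening $6,571.53; interest $131.43 → $6,702.96; payment $536.24; balance $6,166.72
Installment 8: opening $6,166.72; interest $123.33 → $6,290.05; payment $503.20; balance $5,786.85
Installment 9: opening $5,786.85; interest $115.74 → $5,902.59; payment $472.21; balance $5,430.38
Total interest: $192.47 + $180.62 + $169.49 + $159.05 + $149.25 + $140.06 + $131.43 + $123.33 + $115.74 = $1,361.44

$1,361.44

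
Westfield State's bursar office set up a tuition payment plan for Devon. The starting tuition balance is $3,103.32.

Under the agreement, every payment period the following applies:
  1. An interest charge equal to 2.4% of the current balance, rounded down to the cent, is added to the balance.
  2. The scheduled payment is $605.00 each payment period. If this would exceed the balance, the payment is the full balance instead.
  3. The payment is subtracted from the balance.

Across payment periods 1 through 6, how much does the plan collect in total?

$3,352.94

Payment period 1: $3,103.32 +$74.47 interest = $3,177.79; pay $605.00 → $2,572.79
Payment period 2: $2,572.79 +$61.74 interest = $2,634.53; pay $605.00 → $2,029.53
Payment period 3: $2,029.53 +$48.70 interest = $2,078.23; pay $605.00 → $1,473.23
Payment period 4: $1,473.23 +$35.35 interest = $1,508.58; pay $605.00 → $903.58
Payment period 5: $903.58 +$21.68 interest = $925.26; pay $605.00 → $320.26
Payment period 6: $320.26 +$7.68 interest = $327.94; pay $327.94 → $0.00
Total paid: $3,352.94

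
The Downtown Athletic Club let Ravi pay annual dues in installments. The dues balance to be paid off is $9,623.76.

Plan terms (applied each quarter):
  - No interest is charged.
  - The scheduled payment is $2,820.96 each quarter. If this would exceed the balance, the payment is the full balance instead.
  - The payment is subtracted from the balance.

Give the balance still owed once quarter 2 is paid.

$3,981.84

Quarter 1: $9,623.76 − $2,820.96 → $6,802.80
Quarter 2: $6,802.80 − $2,820.96 → $3,981.84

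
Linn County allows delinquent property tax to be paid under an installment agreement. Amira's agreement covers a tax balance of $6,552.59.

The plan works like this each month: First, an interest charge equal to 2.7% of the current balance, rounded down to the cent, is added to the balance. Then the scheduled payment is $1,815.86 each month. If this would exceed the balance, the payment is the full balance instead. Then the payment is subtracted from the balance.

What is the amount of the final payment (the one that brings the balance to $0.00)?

$1,542.34

Month 1: opening $6,552.59; interest $176.91 → $6,729.50; payment $1,815.86; balance $4,913.64
Month 2: opening $4,913.64; interest $132.66 → $5,046.30; payment $1,815.86; balance $3,230.44
Month 3: opening $3,230.44; interest $87.22 → $3,317.66; payment $1,815.86; balance $1,501.80
Month 4: opening $1,501.80; interest $40.54 → $1,542.34; payment $1,542.34; balance $0.00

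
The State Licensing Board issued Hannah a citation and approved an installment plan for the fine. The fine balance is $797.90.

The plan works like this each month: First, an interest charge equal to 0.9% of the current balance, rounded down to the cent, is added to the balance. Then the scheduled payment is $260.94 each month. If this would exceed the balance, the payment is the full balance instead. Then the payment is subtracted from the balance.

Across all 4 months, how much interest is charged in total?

# | Opening | Interest | Payment | End bal
1 | $797.90 | $7.18 | $260.94 | $544.14
2 | $544.14 | $4.89 | $260.94 | $288.09
3 | $288.09 | $2.59 | $260.94 | $29.74
4 | $29.74 | $0.26 | $30.00 | $0.00
Total interest: $7.18 + $4.89 + $2.59 + $0.26 = $14.92

$14.92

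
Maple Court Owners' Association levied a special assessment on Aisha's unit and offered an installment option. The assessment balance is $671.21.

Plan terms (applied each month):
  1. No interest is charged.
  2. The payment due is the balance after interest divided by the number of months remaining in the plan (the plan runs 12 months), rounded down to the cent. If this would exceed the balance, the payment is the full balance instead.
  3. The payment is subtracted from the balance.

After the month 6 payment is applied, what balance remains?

$335.63

Month 1: opening $671.21; payment $55.93; balance $615.28
Month 2: opening $615.28; payment $55.93; balance $559.35
Month 3: opening $559.35; payment $55.93; balance $503.42
Month 4: opening $503.42; payment $55.93; balance $447.49
Month 5: opening $447.49; payment $55.93; balance $391.56
Month 6: opening $391.56; payment $55.93; balance $335.63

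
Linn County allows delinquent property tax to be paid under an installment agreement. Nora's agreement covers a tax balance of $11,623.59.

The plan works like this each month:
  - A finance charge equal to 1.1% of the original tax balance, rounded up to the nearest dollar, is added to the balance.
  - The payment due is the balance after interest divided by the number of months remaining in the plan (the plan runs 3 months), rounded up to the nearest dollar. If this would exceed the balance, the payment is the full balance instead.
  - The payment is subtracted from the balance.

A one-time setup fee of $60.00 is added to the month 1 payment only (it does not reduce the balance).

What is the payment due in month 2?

Month 1: $11,623.59 +$128.00 interest = $11,751.59; pay $3,918.00 (+ $60.00 fee) → $7,833.59
Month 2: $7,833.59 +$128.00 interest = $7,961.59; pay $3,981.00 → $3,980.59

$3,981.00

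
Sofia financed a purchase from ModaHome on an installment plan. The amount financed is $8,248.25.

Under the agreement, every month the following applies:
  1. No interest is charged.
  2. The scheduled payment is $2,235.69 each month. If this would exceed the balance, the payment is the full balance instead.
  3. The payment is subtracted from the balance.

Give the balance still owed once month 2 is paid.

$3,776.87

Month 1: $8,248.25 − $2,235.69 → $6,012.56
Month 2: $6,012.56 − $2,235.69 → $3,776.87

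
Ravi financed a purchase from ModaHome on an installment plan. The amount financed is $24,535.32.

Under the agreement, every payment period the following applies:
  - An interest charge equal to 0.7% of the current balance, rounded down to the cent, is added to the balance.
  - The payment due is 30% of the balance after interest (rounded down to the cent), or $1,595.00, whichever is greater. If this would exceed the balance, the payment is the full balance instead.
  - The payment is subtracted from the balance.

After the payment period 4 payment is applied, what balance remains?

$6,057.62

Payment period 1: opening $24,535.32; interest $171.74 → $24,707.06; payment $7,412.11; balance $17,294.95
Payment period 2: opening $17,294.95; interest $121.06 → $17,416.01; payment $5,224.80; balance $12,191.21
Payment period 3: opening $12,191.21; interest $85.33 → $12,276.54; payment $3,682.96; balance $8,593.58
Payment period 4: opening $8,593.58; interest $60.15 → $8,653.73; payment $2,596.11; balance $6,057.62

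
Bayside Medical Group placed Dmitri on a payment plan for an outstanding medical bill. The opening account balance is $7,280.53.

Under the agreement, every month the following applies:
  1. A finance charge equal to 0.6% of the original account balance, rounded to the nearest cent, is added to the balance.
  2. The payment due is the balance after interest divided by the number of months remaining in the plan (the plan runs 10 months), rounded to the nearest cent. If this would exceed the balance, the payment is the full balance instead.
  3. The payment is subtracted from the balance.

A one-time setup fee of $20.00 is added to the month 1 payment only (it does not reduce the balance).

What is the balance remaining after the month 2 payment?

$5,898.20

Month 1: opening $7,280.53; interest $43.68 → $7,324.21; payment $732.42 (+ $20.00 fee); balance $6,591.79
Month 2: opening $6,591.79; interest $43.68 → $6,635.47; payment $737.27; balance $5,898.20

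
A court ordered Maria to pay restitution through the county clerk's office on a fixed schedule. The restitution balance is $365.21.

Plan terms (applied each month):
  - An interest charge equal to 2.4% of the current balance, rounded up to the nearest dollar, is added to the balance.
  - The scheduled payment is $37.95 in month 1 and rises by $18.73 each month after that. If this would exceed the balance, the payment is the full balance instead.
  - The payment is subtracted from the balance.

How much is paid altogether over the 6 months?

$401.21

Month 1: opening $365.21; interest $9.00 → $374.21; payment $37.95; balance $336.26
Month 2: opening $336.26; interest $9.00 → $345.26; payment $56.68; balance $288.58
Month 3: opening $288.58; interest $7.00 → $295.58; payment $75.41; balance $220.17
Month 4: opening $220.17; interest $6.00 → $226.17; payment $94.14; balance $132.03
Month 5: opening $132.03; interest $4.00 → $136.03; payment $112.87; balance $23.16
Month 6: opening $23.16; interest $1.00 → $24.16; payment $24.16; balance $0.00
Total paid: $401.21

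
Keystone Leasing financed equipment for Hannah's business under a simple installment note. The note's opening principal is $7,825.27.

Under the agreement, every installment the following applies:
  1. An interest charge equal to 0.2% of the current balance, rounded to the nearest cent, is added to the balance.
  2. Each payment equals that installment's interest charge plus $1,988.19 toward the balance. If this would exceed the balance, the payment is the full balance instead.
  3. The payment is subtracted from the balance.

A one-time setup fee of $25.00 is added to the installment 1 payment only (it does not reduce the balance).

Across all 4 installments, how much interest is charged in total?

# | Opening | Interest | Payment | Fee | End bal
1 | $7,825.27 | $15.65 | $2,003.84 | $25.00 | $5,837.08
2 | $5,837.08 | $11.67 | $1,999.86 | — | $3,848.89
3 | $3,848.89 | $7.70 | $1,995.89 | — | $1,860.70
4 | $1,860.70 | $3.72 | $1,864.42 | — | $0.00
Total interest: $15.65 + $11.67 + $7.70 + $3.72 = $38.74

$38.74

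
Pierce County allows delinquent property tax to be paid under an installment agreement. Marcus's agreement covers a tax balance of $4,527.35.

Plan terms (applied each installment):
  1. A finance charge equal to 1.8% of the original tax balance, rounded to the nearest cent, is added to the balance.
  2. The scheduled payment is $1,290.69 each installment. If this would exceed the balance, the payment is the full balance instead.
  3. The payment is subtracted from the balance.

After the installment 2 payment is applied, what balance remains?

$2,108.95

Installment 1: $4,527.35 +$81.49 interest = $4,608.84; pay $1,290.69 → $3,318.15
Installment 2: $3,318.15 +$81.49 interest = $3,399.64; pay $1,290.69 → $2,108.95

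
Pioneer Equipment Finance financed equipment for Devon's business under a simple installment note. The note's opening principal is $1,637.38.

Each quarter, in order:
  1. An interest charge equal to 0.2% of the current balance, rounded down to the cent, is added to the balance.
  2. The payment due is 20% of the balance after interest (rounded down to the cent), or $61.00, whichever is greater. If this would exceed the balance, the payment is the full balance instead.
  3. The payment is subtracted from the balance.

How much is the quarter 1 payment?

$328.13

Quarter 1: $1,637.38 +$3.27 interest = $1,640.65; pay $328.13 → $1,312.52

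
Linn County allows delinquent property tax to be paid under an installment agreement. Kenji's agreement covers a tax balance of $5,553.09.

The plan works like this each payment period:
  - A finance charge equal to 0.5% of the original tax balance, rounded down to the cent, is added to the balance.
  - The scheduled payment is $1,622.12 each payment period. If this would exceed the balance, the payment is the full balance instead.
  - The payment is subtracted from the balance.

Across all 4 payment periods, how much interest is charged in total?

Payment period 1: opening $5,553.09; interest $27.76 → $5,580.85; payment $1,622.12; balance $3,958.73
Payment period 2: opening $3,958.73; interest $27.76 → $3,986.49; payment $1,622.12; balance $2,364.37
Payment period 3: opening $2,364.37; interest $27.76 → $2,392.13; payment $1,622.12; balance $770.01
Payment period 4: opening $770.01; interest $27.76 → $797.77; payment $797.77; balance $0.00
Total interest: $27.76 + $27.76 + $27.76 + $27.76 = $111.04

$111.04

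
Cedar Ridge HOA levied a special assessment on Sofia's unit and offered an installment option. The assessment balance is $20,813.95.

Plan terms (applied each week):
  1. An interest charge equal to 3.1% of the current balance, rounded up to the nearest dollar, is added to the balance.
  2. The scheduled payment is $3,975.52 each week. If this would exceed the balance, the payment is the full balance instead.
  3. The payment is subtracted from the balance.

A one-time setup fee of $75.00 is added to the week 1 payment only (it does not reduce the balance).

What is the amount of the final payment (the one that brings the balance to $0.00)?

Week 1: $20,813.95 +$646.00 interest = $21,459.95; pay $3,975.52 (+ $75.00 fee) → $17,484.43
Week 2: $17,484.43 +$543.00 interest = $18,027.43; pay $3,975.52 → $14,051.91
Week 3: $14,051.91 +$436.00 interest = $14,487.91; pay $3,975.52 → $10,512.39
Week 4: $10,512.39 +$326.00 interest = $10,838.39; pay $3,975.52 → $6,862.87
Week 5: $6,862.87 +$213.00 interest = $7,075.87; pay $3,975.52 → $3,100.35
Week 6: $3,100.35 +$97.00 interest = $3,197.35; pay $3,197.35 → $0.00

$3,197.35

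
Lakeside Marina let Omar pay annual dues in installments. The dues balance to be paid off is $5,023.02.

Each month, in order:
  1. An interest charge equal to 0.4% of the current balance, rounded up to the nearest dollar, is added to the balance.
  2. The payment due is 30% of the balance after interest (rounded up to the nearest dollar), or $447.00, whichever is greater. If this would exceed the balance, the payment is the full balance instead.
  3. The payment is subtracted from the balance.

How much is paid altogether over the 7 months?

Month 1: opening $5,023.02; interest $21.00 → $5,044.02; payment $1,514.00; balance $3,530.02
Month 2: opening $3,530.02; interest $15.00 → $3,545.02; payment $1,064.00; balance $2,481.02
Month 3: opening $2,481.02; interest $10.00 → $2,491.02; payment $748.00; balance $1,743.02
Month 4: opening $1,743.02; interest $7.00 → $1,750.02; payment $526.00; balance $1,224.02
Month 5: opening $1,224.02; interest $5.00 → $1,229.02; payment $447.00; balance $782.02
Month 6: opening $782.02; interest $4.00 → $786.02; payment $447.00; balance $339.02
Month 7: opening $339.02; interest $2.00 → $341.02; payment $341.02; balance $0.00
Total paid: $5,087.02

$5,087.02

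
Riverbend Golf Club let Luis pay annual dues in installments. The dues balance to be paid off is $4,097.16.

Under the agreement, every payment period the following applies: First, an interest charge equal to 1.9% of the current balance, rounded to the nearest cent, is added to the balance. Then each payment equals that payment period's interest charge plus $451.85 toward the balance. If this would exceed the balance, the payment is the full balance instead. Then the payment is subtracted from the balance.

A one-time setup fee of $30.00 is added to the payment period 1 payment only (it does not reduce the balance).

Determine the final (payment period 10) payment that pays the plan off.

# | Opening | Interest | Payment | Fee | End bal
1 | $4,097.16 | $77.85 | $529.70 | $30.00 | $3,645.31
2 | $3,645.31 | $69.26 | $521.11 | — | $3,193.46
3 | $3,193.46 | $60.68 | $512.53 | — | $2,741.61
4 | $2,741.61 | $52.09 | $503.94 | — | $2,289.76
5 | $2,289.76 | $43.51 | $495.36 | — | $1,837.91
6 | $1,837.91 | $34.92 | $486.77 | — | $1,386.06
7 | $1,386.06 | $26.34 | $478.19 | — | $934.21
8 | $934.21 | $17.75 | $469.60 | — | $482.36
9 | $482.36 | $9.16 | $461.01 | — | $30.51
10 | $30.51 | $0.58 | $31.09 | — | $0.00

$31.09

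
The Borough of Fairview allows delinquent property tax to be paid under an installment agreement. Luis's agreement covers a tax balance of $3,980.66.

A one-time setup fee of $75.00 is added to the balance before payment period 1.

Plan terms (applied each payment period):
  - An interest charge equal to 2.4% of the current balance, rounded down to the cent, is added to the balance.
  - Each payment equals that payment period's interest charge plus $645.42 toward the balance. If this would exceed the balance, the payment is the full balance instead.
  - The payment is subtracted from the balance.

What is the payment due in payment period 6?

Payment period 1: $4,055.66 +$97.33 interest = $4,152.99; pay $742.75 → $3,410.24
Payment period 2: $3,410.24 +$81.84 interest = $3,492.08; pay $727.26 → $2,764.82
Payment period 3: $2,764.82 +$66.35 interest = $2,831.17; pay $711.77 → $2,119.40
Payment period 4: $2,119.40 +$50.86 interest = $2,170.26; pay $696.28 → $1,473.98
Payment period 5: $1,473.98 +$35.37 interest = $1,509.35; pay $680.79 → $828.56
Payment period 6: $828.56 +$19.88 interest = $848.44; pay $665.30 → $183.14

$665.30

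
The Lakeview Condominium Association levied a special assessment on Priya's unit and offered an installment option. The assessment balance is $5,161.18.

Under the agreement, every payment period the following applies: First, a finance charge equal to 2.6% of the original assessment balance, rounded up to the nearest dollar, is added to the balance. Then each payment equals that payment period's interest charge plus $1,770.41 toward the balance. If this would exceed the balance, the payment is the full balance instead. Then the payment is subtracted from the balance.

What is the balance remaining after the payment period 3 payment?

Payment period 1: $5,161.18 +$135.00 interest = $5,296.18; pay $1,905.41 → $3,390.77
Payment period 2: $3,390.77 +$135.00 interest = $3,525.77; pay $1,905.41 → $1,620.36
Payment period 3: $1,620.36 +$135.00 interest = $1,755.36; pay $1,755.36 → $0.00

$0.00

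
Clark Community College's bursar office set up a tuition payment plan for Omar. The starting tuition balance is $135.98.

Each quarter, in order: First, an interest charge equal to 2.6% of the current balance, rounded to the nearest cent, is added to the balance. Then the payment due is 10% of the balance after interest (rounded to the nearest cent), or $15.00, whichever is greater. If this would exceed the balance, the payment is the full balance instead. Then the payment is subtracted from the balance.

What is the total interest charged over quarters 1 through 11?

$21.17

# | Opening | Interest | Payment | End bal
1 | $135.98 | $3.54 | $15.00 | $124.52
2 | $124.52 | $3.24 | $15.00 | $112.76
3 | $112.76 | $2.93 | $15.00 | $100.69
4 | $100.69 | $2.62 | $15.00 | $88.31
5 | $88.31 | $2.30 | $15.00 | $75.61
6 | $75.61 | $1.97 | $15.00 | $62.58
7 | $62.58 | $1.63 | $15.00 | $49.21
8 | $49.21 | $1.28 | $15.00 | $35.49
9 | $35.49 | $0.92 | $15.00 | $21.41
10 | $21.41 | $0.56 | $15.00 | $6.97
11 | $6.97 | $0.18 | $7.15 | $0.00
Total interest: $3.54 + $3.24 + $2.93 + $2.62 + $2.30 + $1.97 + $1.63 + $1.28 + $0.92 + $0.56 + $0.18 = $21.17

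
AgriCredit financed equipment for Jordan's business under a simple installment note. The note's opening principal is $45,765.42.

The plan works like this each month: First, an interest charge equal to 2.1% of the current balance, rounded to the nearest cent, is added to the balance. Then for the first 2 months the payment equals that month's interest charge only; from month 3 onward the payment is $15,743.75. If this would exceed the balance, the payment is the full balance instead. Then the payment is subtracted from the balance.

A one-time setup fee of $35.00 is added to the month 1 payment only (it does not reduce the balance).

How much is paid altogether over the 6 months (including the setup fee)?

Month 1: $45,765.42 +$961.07 interest = $46,726.49; pay $961.07 (+ $35.00 fee) → $45,765.42
Month 2: $45,765.42 +$961.07 interest = $46,726.49; pay $961.07 → $45,765.42
Month 3: $45,765.42 +$961.07 interest = $46,726.49; pay $15,743.75 → $30,982.74
Month 4: $30,982.74 +$650.64 interest = $31,633.38; pay $15,743.75 → $15,889.63
Month 5: $15,889.63 +$333.68 interest = $16,223.31; pay $15,743.75 → $479.56
Month 6: $479.56 +$10.07 interest = $489.63; pay $489.63 → $0.00
Total paid: $49,678.02

$49,678.02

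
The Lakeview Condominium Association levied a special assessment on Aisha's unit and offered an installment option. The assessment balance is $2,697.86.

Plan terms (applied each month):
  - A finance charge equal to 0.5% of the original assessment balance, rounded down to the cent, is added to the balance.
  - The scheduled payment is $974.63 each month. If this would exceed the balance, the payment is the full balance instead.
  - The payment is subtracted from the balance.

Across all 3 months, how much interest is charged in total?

$40.44

Month 1: $2,697.86 +$13.48 interest = $2,711.34; pay $974.63 → $1,736.71
Month 2: $1,736.71 +$13.48 interest = $1,750.19; pay $974.63 → $775.56
Month 3: $775.56 +$13.48 interest = $789.04; pay $789.04 → $0.00
Total interest: $13.48 + $13.48 + $13.48 = $40.44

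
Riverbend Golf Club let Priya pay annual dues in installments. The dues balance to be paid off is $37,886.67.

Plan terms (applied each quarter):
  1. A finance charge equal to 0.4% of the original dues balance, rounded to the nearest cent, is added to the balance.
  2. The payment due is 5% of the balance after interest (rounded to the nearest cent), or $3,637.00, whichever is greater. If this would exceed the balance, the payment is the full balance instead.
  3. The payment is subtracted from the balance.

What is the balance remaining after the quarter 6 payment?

$16,973.97

Quarter 1: opening $37,886.67; interest $151.55 → $38,038.22; payment $3,637.00; balance $34,401.22
Quarter 2: opening $34,401.22; interest $151.55 → $34,552.77; payment $3,637.00; balance $30,915.77
Quarter 3: opening $30,915.77; interest $151.55 → $31,067.32; payment $3,637.00; balance $27,430.32
Quarter 4: opening $27,430.32; interest $151.55 → $27,581.87; payment $3,637.00; balance $23,944.87
Quarter 5: opening $23,944.87; interest $151.55 → $24,096.42; payment $3,637.00; balance $20,459.42
Quarter 6: opening $20,459.42; interest $151.55 → $20,610.97; payment $3,637.00; balance $16,973.97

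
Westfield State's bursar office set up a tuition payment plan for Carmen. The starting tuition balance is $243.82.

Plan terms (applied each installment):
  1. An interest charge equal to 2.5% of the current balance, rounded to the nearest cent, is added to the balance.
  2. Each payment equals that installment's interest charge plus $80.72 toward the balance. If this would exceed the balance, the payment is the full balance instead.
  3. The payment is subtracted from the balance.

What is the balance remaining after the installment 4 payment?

$0.00

Installment 1: opening $243.82; interest $6.10 → $249.92; payment $86.82; balance $163.10
Installment 2: opening $163.10; interest $4.08 → $167.18; payment $84.80; balance $82.38
Installment 3: opening $82.38; interest $2.06 → $84.44; payment $82.78; balance $1.66
Installment 4: opening $1.66; interest $0.04 → $1.70; payment $1.70; balance $0.00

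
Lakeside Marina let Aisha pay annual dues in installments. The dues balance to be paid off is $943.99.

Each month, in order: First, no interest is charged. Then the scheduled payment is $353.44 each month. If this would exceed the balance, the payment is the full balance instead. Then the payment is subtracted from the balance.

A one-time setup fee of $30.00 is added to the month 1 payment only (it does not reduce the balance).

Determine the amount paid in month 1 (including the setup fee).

$383.44

Month 1: $943.99 − $353.44 (+ $30.00 fee) → $590.55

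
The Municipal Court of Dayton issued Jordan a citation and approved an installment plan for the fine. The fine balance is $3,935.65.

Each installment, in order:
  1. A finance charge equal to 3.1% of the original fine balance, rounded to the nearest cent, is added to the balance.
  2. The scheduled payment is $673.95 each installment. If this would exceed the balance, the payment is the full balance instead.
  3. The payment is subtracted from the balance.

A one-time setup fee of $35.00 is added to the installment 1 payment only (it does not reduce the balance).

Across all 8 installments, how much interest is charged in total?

$976.08

Installment 1: $3,935.65 +$122.01 interest = $4,057.66; pay $673.95 (+ $35.00 fee) → $3,383.71
Installment 2: $3,383.71 +$122.01 interest = $3,505.72; pay $673.95 → $2,831.77
Installment 3: $2,831.77 +$122.01 interest = $2,953.78; pay $673.95 → $2,279.83
Installment 4: $2,279.83 +$122.01 interest = $2,401.84; pay $673.95 → $1,727.89
Installment 5: $1,727.89 +$122.01 interest = $1,849.90; pay $673.95 → $1,175.95
Installment 6: $1,175.95 +$122.01 interest = $1,297.96; pay $673.95 → $624.01
Installment 7: $624.01 +$122.01 interest = $746.02; pay $673.95 → $72.07
Installment 8: $72.07 +$122.01 interest = $194.08; pay $194.08 → $0.00
Total interest: $122.01 + $122.01 + $122.01 + $122.01 + $122.01 + $122.01 + $122.01 + $122.01 = $976.08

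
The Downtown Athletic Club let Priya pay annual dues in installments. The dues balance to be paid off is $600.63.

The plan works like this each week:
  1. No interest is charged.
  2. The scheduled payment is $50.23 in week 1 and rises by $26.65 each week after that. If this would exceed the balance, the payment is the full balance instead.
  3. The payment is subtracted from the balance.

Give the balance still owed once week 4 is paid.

Week 1: opening $600.63; payment $50.23; balance $550.40
Week 2: opening $550.40; payment $76.88; balance $473.52
Week 3: opening $473.52; payment $103.53; balance $369.99
Week 4: opening $369.99; payment $130.18; balance $239.81

$239.81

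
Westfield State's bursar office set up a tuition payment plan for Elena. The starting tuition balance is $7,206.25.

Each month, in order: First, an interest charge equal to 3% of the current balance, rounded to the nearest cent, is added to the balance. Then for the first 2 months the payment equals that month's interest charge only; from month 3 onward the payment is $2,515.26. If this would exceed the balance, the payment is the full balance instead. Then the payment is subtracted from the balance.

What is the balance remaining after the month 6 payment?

$0.00

Month 1: $7,206.25 +$216.19 interest = $7,422.44; pay $216.19 → $7,206.25
Month 2: $7,206.25 +$216.19 interest = $7,422.44; pay $216.19 → $7,206.25
Month 3: $7,206.25 +$216.19 interest = $7,422.44; pay $2,515.26 → $4,907.18
Month 4: $4,907.18 +$147.22 interest = $5,054.40; pay $2,515.26 → $2,539.14
Month 5: $2,539.14 +$76.17 interest = $2,615.31; pay $2,515.26 → $100.05
Month 6: $100.05 +$3.00 interest = $103.05; pay $103.05 → $0.00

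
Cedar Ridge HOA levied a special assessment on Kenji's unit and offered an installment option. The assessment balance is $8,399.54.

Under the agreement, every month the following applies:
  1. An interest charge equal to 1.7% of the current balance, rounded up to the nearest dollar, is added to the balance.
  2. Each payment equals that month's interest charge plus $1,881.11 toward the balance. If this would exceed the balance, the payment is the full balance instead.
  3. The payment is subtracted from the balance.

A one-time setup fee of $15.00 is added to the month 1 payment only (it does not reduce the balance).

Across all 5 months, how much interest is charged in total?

$395.00

Month 1: $8,399.54 +$143.00 interest = $8,542.54; pay $2,024.11 (+ $15.00 fee) → $6,518.43
Month 2: $6,518.43 +$111.00 interest = $6,629.43; pay $1,992.11 → $4,637.32
Month 3: $4,637.32 +$79.00 interest = $4,716.32; pay $1,960.11 → $2,756.21
Month 4: $2,756.21 +$47.00 interest = $2,803.21; pay $1,928.11 → $875.10
Month 5: $875.10 +$15.00 interest = $890.10; pay $890.10 → $0.00
Total interest: $143.00 + $111.00 + $79.00 + $47.00 + $15.00 = $395.00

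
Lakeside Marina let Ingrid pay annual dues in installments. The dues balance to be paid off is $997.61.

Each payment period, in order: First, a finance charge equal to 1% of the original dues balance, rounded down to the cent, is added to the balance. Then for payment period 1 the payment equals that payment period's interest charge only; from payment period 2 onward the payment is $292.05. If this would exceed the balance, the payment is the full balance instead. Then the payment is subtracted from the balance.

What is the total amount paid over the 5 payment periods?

$1,047.46

# | Opening | Interest | Payment | End bal
1 | $997.61 | $9.97 | $9.97 | $997.61
2 | $997.61 | $9.97 | $292.05 | $715.53
3 | $715.53 | $9.97 | $292.05 | $433.45
4 | $433.45 | $9.97 | $292.05 | $151.37
5 | $151.37 | $9.97 | $161.34 | $0.00
Total paid: $1,047.46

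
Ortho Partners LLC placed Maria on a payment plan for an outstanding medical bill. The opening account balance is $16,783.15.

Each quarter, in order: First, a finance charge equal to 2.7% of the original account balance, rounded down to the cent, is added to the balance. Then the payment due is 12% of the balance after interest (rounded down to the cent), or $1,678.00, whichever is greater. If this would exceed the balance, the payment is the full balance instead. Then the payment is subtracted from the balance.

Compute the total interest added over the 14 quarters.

# | Opening | Interest | Payment | End bal
1 | $16,783.15 | $453.14 | $2,068.35 | $15,167.94
2 | $15,167.94 | $453.14 | $1,874.52 | $13,746.56
3 | $13,746.56 | $453.14 | $1,703.96 | $12,495.74
4 | $12,495.74 | $453.14 | $1,678.00 | $11,270.88
5 | $11,270.88 | $453.14 | $1,678.00 | $10,046.02
6 | $10,046.02 | $453.14 | $1,678.00 | $8,821.16
7 | $8,821.16 | $453.14 | $1,678.00 | $7,596.30
8 | $7,596.30 | $453.14 | $1,678.00 | $6,371.44
9 | $6,371.44 | $453.14 | $1,678.00 | $5,146.58
10 | $5,146.58 | $453.14 | $1,678.00 | $3,921.72
11 | $3,921.72 | $453.14 | $1,678.00 | $2,696.86
12 | $2,696.86 | $453.14 | $1,678.00 | $1,472.00
13 | $1,472.00 | $453.14 | $1,678.00 | $247.14
14 | $247.14 | $453.14 | $700.28 | $0.00
Total interest: $453.14 + $453.14 + $453.14 + $453.14 + $453.14 + $453.14 + $453.14 + $453.14 + $453.14 + $453.14 + $453.14 + $453.14 + $453.14 + $453.14 = $6,343.96

$6,343.96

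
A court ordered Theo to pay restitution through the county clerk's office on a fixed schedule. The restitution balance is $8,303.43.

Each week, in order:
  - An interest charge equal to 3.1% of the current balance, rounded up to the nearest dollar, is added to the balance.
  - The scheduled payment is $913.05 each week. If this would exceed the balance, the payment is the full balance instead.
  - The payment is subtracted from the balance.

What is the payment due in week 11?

Week 1: opening $8,303.43; interest $258.00 → $8,561.43; payment $913.05; balance $7,648.38
Week 2: opening $7,648.38; interest $238.00 → $7,886.38; payment $913.05; balance $6,973.33
Week 3: opening $6,973.33; interest $217.00 → $7,190.33; payment $913.05; balance $6,277.28
Week 4: opening $6,277.28; interest $195.00 → $6,472.28; payment $913.05; balance $5,559.23
Week 5: opening $5,559.23; interest $173.00 → $5,732.23; payment $913.05; balance $4,819.18
Week 6: opening $4,819.18; interest $150.00 → $4,969.18; payment $913.05; balance $4,056.13
Week 7: opening $4,056.13; interest $126.00 → $4,182.13; payment $913.05; balance $3,269.08
Week 8: opening $3,269.08; interest $102.00 → $3,371.08; payment $913.05; balance $2,458.03
Week 9: opening $2,458.03; interest $77.00 → $2,535.03; payment $913.05; balance $1,621.98
Week 10: opening $1,621.98; interest $51.00 → $1,672.98; payment $913.05; balance $759.93
Week 11: opening $759.93; interest $24.00 → $783.93; payment $783.93; balance $0.00

$783.93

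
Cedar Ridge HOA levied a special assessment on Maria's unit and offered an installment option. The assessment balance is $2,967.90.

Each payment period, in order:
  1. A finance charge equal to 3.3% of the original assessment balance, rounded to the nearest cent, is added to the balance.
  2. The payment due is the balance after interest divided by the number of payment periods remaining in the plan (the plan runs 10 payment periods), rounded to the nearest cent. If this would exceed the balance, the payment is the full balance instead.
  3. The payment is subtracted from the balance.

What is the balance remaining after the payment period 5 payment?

$1,800.12

Payment period 1: opening $2,967.90; interest $97.94 → $3,065.84; payment $306.58; balance $2,759.26
Payment period 2: opening $2,759.26; interest $97.94 → $2,857.20; payment $317.47; balance $2,539.73
Payment period 3: opening $2,539.73; interest $97.94 → $2,637.67; payment $329.71; balance $2,307.96
Payment period 4: opening $2,307.96; interest $97.94 → $2,405.90; payment $343.70; balance $2,062.20
Payment period 5: opening $2,062.20; interest $97.94 → $2,160.14; payment $360.02; balance $1,800.12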